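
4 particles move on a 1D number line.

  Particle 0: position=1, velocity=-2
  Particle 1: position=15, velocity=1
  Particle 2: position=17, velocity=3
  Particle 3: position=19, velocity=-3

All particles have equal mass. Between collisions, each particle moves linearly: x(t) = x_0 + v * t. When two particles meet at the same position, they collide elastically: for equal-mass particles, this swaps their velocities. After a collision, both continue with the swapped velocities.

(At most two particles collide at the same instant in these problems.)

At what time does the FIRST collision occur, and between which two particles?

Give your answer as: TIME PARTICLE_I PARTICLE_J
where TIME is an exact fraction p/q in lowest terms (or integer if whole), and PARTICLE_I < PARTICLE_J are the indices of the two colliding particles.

Pair (0,1): pos 1,15 vel -2,1 -> not approaching (rel speed -3 <= 0)
Pair (1,2): pos 15,17 vel 1,3 -> not approaching (rel speed -2 <= 0)
Pair (2,3): pos 17,19 vel 3,-3 -> gap=2, closing at 6/unit, collide at t=1/3
Earliest collision: t=1/3 between 2 and 3

Answer: 1/3 2 3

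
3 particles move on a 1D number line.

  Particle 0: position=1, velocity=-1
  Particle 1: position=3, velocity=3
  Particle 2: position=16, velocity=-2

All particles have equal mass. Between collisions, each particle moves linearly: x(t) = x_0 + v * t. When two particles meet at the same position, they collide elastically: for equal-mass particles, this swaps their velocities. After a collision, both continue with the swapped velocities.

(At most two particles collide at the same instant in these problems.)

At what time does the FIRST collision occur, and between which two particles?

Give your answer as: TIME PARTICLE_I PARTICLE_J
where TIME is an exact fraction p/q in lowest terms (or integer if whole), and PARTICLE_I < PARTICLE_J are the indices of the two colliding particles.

Pair (0,1): pos 1,3 vel -1,3 -> not approaching (rel speed -4 <= 0)
Pair (1,2): pos 3,16 vel 3,-2 -> gap=13, closing at 5/unit, collide at t=13/5
Earliest collision: t=13/5 between 1 and 2

Answer: 13/5 1 2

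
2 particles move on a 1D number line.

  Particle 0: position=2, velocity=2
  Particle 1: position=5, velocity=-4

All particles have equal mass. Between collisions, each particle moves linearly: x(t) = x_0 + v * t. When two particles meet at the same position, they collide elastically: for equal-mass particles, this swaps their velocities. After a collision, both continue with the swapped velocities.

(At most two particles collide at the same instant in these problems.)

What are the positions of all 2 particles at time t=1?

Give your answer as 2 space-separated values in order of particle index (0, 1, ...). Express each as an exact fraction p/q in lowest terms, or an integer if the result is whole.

Collision at t=1/2: particles 0 and 1 swap velocities; positions: p0=3 p1=3; velocities now: v0=-4 v1=2
Advance to t=1 (no further collisions before then); velocities: v0=-4 v1=2; positions = 1 4

Answer: 1 4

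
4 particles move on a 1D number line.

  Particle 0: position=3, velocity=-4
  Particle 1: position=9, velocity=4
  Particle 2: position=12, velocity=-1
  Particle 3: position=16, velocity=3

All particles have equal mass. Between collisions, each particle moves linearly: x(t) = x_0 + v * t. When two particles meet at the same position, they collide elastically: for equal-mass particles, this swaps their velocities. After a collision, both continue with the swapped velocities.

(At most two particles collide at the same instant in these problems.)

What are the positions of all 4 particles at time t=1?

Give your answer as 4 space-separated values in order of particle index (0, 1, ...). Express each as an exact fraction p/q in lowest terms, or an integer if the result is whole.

Collision at t=3/5: particles 1 and 2 swap velocities; positions: p0=3/5 p1=57/5 p2=57/5 p3=89/5; velocities now: v0=-4 v1=-1 v2=4 v3=3
Advance to t=1 (no further collisions before then); velocities: v0=-4 v1=-1 v2=4 v3=3; positions = -1 11 13 19

Answer: -1 11 13 19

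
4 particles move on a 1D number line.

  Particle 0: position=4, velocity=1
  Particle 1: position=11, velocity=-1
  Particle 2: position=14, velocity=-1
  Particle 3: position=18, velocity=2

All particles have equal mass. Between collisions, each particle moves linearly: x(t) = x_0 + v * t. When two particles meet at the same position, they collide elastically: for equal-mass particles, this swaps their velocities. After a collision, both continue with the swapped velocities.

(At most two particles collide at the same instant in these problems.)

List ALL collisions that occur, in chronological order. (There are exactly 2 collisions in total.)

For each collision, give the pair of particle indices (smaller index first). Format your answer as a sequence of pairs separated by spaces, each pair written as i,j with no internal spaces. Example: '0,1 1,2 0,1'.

Answer: 0,1 1,2

Derivation:
Collision at t=7/2: particles 0 and 1 swap velocities; positions: p0=15/2 p1=15/2 p2=21/2 p3=25; velocities now: v0=-1 v1=1 v2=-1 v3=2
Collision at t=5: particles 1 and 2 swap velocities; positions: p0=6 p1=9 p2=9 p3=28; velocities now: v0=-1 v1=-1 v2=1 v3=2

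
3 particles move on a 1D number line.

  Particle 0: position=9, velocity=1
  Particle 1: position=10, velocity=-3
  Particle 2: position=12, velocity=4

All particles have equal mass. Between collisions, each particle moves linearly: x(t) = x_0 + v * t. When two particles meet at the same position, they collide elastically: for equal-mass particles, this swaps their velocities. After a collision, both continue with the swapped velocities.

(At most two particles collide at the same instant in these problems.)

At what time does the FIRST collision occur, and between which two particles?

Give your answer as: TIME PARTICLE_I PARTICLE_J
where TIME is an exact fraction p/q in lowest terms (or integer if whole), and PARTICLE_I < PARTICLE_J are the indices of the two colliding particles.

Pair (0,1): pos 9,10 vel 1,-3 -> gap=1, closing at 4/unit, collide at t=1/4
Pair (1,2): pos 10,12 vel -3,4 -> not approaching (rel speed -7 <= 0)
Earliest collision: t=1/4 between 0 and 1

Answer: 1/4 0 1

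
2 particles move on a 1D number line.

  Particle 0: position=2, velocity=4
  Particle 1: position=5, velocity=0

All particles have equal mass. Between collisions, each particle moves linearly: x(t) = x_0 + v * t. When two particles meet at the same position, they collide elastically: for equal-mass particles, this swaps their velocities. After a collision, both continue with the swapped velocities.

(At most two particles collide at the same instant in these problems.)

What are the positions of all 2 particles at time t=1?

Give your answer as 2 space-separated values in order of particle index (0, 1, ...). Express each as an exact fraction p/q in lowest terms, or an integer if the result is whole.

Collision at t=3/4: particles 0 and 1 swap velocities; positions: p0=5 p1=5; velocities now: v0=0 v1=4
Advance to t=1 (no further collisions before then); velocities: v0=0 v1=4; positions = 5 6

Answer: 5 6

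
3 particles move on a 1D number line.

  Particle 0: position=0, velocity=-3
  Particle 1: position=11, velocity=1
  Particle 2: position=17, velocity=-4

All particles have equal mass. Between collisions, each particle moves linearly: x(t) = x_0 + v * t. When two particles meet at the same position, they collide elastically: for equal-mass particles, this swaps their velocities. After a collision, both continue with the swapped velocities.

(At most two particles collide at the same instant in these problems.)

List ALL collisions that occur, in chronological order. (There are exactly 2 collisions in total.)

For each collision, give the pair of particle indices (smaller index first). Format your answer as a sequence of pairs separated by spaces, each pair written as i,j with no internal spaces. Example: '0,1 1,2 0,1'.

Answer: 1,2 0,1

Derivation:
Collision at t=6/5: particles 1 and 2 swap velocities; positions: p0=-18/5 p1=61/5 p2=61/5; velocities now: v0=-3 v1=-4 v2=1
Collision at t=17: particles 0 and 1 swap velocities; positions: p0=-51 p1=-51 p2=28; velocities now: v0=-4 v1=-3 v2=1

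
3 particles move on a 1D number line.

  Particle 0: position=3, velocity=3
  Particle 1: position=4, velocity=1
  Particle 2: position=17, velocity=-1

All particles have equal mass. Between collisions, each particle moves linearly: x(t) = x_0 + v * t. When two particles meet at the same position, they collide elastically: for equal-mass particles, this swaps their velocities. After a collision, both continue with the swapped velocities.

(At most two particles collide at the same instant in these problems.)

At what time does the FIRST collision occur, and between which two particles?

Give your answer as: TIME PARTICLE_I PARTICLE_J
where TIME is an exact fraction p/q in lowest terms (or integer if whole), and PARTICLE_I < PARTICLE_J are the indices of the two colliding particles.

Pair (0,1): pos 3,4 vel 3,1 -> gap=1, closing at 2/unit, collide at t=1/2
Pair (1,2): pos 4,17 vel 1,-1 -> gap=13, closing at 2/unit, collide at t=13/2
Earliest collision: t=1/2 between 0 and 1

Answer: 1/2 0 1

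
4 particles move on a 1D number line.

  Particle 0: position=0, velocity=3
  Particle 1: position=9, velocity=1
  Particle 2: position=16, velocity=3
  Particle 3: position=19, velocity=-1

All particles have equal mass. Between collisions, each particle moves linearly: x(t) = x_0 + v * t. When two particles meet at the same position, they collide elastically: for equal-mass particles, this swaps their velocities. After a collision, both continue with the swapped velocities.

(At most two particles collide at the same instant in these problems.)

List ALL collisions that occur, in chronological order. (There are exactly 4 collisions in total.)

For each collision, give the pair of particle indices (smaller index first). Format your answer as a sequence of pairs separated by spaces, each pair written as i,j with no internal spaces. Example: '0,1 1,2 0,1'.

Answer: 2,3 0,1 1,2 0,1

Derivation:
Collision at t=3/4: particles 2 and 3 swap velocities; positions: p0=9/4 p1=39/4 p2=73/4 p3=73/4; velocities now: v0=3 v1=1 v2=-1 v3=3
Collision at t=9/2: particles 0 and 1 swap velocities; positions: p0=27/2 p1=27/2 p2=29/2 p3=59/2; velocities now: v0=1 v1=3 v2=-1 v3=3
Collision at t=19/4: particles 1 and 2 swap velocities; positions: p0=55/4 p1=57/4 p2=57/4 p3=121/4; velocities now: v0=1 v1=-1 v2=3 v3=3
Collision at t=5: particles 0 and 1 swap velocities; positions: p0=14 p1=14 p2=15 p3=31; velocities now: v0=-1 v1=1 v2=3 v3=3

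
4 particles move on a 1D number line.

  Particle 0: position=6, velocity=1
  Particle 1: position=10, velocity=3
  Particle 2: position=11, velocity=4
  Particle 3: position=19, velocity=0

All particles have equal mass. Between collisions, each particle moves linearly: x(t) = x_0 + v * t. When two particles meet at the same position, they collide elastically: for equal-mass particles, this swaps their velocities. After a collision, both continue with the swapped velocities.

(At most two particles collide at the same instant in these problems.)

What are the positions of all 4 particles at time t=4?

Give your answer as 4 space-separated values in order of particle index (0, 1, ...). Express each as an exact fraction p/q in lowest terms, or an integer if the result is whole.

Answer: 10 19 22 27

Derivation:
Collision at t=2: particles 2 and 3 swap velocities; positions: p0=8 p1=16 p2=19 p3=19; velocities now: v0=1 v1=3 v2=0 v3=4
Collision at t=3: particles 1 and 2 swap velocities; positions: p0=9 p1=19 p2=19 p3=23; velocities now: v0=1 v1=0 v2=3 v3=4
Advance to t=4 (no further collisions before then); velocities: v0=1 v1=0 v2=3 v3=4; positions = 10 19 22 27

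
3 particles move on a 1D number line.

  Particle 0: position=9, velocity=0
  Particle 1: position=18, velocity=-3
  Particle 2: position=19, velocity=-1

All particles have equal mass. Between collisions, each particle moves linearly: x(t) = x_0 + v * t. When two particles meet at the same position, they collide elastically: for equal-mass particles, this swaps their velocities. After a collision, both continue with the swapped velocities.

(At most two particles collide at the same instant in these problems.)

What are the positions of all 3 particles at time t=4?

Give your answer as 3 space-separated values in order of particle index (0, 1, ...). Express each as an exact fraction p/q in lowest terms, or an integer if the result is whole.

Collision at t=3: particles 0 and 1 swap velocities; positions: p0=9 p1=9 p2=16; velocities now: v0=-3 v1=0 v2=-1
Advance to t=4 (no further collisions before then); velocities: v0=-3 v1=0 v2=-1; positions = 6 9 15

Answer: 6 9 15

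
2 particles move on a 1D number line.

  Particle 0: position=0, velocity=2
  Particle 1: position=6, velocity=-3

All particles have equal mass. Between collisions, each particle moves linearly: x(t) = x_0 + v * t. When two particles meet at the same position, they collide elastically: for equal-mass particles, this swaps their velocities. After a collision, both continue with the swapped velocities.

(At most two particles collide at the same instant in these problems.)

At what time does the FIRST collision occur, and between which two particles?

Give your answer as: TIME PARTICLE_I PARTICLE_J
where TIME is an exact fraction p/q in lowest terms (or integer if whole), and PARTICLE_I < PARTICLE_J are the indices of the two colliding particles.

Pair (0,1): pos 0,6 vel 2,-3 -> gap=6, closing at 5/unit, collide at t=6/5
Earliest collision: t=6/5 between 0 and 1

Answer: 6/5 0 1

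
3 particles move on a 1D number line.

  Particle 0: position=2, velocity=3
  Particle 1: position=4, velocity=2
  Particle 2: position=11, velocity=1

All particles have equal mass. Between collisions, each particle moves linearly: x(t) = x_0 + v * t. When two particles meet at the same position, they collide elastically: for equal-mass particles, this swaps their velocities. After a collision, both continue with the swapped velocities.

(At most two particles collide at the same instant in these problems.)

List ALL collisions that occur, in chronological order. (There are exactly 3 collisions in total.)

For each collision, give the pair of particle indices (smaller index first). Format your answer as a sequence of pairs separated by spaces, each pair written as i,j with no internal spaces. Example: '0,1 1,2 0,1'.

Collision at t=2: particles 0 and 1 swap velocities; positions: p0=8 p1=8 p2=13; velocities now: v0=2 v1=3 v2=1
Collision at t=9/2: particles 1 and 2 swap velocities; positions: p0=13 p1=31/2 p2=31/2; velocities now: v0=2 v1=1 v2=3
Collision at t=7: particles 0 and 1 swap velocities; positions: p0=18 p1=18 p2=23; velocities now: v0=1 v1=2 v2=3

Answer: 0,1 1,2 0,1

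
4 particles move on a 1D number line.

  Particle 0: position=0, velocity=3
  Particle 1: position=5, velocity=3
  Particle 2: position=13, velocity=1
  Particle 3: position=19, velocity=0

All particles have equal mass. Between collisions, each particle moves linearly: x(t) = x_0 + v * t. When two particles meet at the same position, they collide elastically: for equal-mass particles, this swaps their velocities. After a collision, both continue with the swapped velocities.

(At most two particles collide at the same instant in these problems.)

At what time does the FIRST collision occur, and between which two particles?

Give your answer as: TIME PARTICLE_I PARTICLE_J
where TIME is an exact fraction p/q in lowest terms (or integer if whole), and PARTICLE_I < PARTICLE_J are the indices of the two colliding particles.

Pair (0,1): pos 0,5 vel 3,3 -> not approaching (rel speed 0 <= 0)
Pair (1,2): pos 5,13 vel 3,1 -> gap=8, closing at 2/unit, collide at t=4
Pair (2,3): pos 13,19 vel 1,0 -> gap=6, closing at 1/unit, collide at t=6
Earliest collision: t=4 between 1 and 2

Answer: 4 1 2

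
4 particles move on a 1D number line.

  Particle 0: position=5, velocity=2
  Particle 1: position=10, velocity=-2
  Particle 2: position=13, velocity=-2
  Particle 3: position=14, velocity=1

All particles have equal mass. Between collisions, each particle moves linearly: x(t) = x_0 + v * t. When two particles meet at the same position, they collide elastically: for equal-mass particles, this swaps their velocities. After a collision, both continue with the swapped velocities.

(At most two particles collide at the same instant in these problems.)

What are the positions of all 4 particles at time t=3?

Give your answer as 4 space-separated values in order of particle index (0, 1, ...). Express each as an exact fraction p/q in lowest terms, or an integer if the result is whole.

Collision at t=5/4: particles 0 and 1 swap velocities; positions: p0=15/2 p1=15/2 p2=21/2 p3=61/4; velocities now: v0=-2 v1=2 v2=-2 v3=1
Collision at t=2: particles 1 and 2 swap velocities; positions: p0=6 p1=9 p2=9 p3=16; velocities now: v0=-2 v1=-2 v2=2 v3=1
Advance to t=3 (no further collisions before then); velocities: v0=-2 v1=-2 v2=2 v3=1; positions = 4 7 11 17

Answer: 4 7 11 17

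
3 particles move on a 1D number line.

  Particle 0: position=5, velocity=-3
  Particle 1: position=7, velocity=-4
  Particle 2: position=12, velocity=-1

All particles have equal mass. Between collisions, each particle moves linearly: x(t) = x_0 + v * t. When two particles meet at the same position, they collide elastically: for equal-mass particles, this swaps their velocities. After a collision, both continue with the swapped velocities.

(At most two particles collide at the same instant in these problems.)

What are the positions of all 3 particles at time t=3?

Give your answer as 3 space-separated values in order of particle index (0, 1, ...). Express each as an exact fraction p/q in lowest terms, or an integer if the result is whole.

Collision at t=2: particles 0 and 1 swap velocities; positions: p0=-1 p1=-1 p2=10; velocities now: v0=-4 v1=-3 v2=-1
Advance to t=3 (no further collisions before then); velocities: v0=-4 v1=-3 v2=-1; positions = -5 -4 9

Answer: -5 -4 9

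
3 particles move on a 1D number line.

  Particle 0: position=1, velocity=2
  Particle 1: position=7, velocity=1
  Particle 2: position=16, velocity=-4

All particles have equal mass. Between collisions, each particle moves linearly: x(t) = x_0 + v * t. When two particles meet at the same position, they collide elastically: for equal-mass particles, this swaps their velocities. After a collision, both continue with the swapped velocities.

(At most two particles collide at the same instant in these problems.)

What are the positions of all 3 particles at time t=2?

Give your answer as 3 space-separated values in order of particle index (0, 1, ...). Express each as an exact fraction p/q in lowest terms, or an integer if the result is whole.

Collision at t=9/5: particles 1 and 2 swap velocities; positions: p0=23/5 p1=44/5 p2=44/5; velocities now: v0=2 v1=-4 v2=1
Advance to t=2 (no further collisions before then); velocities: v0=2 v1=-4 v2=1; positions = 5 8 9

Answer: 5 8 9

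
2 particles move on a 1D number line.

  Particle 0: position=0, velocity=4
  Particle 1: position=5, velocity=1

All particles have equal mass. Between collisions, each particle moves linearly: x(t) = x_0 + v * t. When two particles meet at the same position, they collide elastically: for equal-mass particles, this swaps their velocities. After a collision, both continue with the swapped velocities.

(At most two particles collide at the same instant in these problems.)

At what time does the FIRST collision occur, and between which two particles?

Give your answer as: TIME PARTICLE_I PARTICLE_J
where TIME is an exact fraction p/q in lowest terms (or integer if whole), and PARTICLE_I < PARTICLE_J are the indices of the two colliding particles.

Answer: 5/3 0 1

Derivation:
Pair (0,1): pos 0,5 vel 4,1 -> gap=5, closing at 3/unit, collide at t=5/3
Earliest collision: t=5/3 between 0 and 1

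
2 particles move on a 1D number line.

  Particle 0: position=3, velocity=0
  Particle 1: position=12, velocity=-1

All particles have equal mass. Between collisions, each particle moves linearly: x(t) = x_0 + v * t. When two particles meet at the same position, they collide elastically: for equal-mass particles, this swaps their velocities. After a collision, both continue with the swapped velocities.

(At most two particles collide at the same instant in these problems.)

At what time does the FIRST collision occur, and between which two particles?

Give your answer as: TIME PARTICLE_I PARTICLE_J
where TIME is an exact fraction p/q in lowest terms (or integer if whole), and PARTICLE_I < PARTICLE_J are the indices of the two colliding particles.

Pair (0,1): pos 3,12 vel 0,-1 -> gap=9, closing at 1/unit, collide at t=9
Earliest collision: t=9 between 0 and 1

Answer: 9 0 1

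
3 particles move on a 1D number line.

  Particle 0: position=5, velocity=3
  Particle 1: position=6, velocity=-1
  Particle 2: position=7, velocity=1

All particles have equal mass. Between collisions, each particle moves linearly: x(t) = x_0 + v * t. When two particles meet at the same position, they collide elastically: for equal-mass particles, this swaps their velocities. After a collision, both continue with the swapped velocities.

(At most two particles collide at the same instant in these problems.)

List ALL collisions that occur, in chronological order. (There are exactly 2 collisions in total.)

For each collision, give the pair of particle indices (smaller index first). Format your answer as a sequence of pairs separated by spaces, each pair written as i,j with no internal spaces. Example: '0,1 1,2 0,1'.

Answer: 0,1 1,2

Derivation:
Collision at t=1/4: particles 0 and 1 swap velocities; positions: p0=23/4 p1=23/4 p2=29/4; velocities now: v0=-1 v1=3 v2=1
Collision at t=1: particles 1 and 2 swap velocities; positions: p0=5 p1=8 p2=8; velocities now: v0=-1 v1=1 v2=3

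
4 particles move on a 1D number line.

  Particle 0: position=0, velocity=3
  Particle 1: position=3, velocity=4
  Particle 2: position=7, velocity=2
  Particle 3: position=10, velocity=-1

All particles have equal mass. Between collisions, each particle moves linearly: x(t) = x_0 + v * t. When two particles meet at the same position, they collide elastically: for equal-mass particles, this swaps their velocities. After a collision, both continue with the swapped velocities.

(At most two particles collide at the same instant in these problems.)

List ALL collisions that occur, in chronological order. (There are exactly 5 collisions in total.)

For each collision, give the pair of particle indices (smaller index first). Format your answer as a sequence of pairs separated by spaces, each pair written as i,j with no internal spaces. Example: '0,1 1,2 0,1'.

Answer: 2,3 1,2 2,3 0,1 1,2

Derivation:
Collision at t=1: particles 2 and 3 swap velocities; positions: p0=3 p1=7 p2=9 p3=9; velocities now: v0=3 v1=4 v2=-1 v3=2
Collision at t=7/5: particles 1 and 2 swap velocities; positions: p0=21/5 p1=43/5 p2=43/5 p3=49/5; velocities now: v0=3 v1=-1 v2=4 v3=2
Collision at t=2: particles 2 and 3 swap velocities; positions: p0=6 p1=8 p2=11 p3=11; velocities now: v0=3 v1=-1 v2=2 v3=4
Collision at t=5/2: particles 0 and 1 swap velocities; positions: p0=15/2 p1=15/2 p2=12 p3=13; velocities now: v0=-1 v1=3 v2=2 v3=4
Collision at t=7: particles 1 and 2 swap velocities; positions: p0=3 p1=21 p2=21 p3=31; velocities now: v0=-1 v1=2 v2=3 v3=4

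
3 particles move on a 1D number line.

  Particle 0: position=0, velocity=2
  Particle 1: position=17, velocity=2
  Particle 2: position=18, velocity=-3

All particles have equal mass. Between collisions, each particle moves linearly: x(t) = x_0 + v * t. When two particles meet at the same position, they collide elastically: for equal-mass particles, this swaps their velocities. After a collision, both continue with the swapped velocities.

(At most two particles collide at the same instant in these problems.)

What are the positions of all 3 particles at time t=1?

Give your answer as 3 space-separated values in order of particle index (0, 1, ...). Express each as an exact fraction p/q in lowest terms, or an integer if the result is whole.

Answer: 2 15 19

Derivation:
Collision at t=1/5: particles 1 and 2 swap velocities; positions: p0=2/5 p1=87/5 p2=87/5; velocities now: v0=2 v1=-3 v2=2
Advance to t=1 (no further collisions before then); velocities: v0=2 v1=-3 v2=2; positions = 2 15 19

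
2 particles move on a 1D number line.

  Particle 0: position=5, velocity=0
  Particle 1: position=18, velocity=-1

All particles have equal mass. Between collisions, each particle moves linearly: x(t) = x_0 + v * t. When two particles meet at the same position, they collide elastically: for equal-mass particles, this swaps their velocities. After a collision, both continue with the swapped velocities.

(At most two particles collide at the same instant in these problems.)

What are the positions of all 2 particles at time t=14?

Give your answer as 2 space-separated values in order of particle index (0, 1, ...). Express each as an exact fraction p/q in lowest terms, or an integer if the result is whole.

Answer: 4 5

Derivation:
Collision at t=13: particles 0 and 1 swap velocities; positions: p0=5 p1=5; velocities now: v0=-1 v1=0
Advance to t=14 (no further collisions before then); velocities: v0=-1 v1=0; positions = 4 5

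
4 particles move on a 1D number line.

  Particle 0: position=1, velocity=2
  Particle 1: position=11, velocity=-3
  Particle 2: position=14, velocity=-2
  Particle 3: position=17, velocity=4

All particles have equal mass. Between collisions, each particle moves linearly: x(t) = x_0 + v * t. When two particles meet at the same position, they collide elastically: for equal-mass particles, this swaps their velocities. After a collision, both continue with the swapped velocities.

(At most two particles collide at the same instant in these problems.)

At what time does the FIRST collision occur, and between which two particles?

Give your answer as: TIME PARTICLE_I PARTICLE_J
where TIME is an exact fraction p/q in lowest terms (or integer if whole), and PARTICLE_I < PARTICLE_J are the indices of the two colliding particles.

Pair (0,1): pos 1,11 vel 2,-3 -> gap=10, closing at 5/unit, collide at t=2
Pair (1,2): pos 11,14 vel -3,-2 -> not approaching (rel speed -1 <= 0)
Pair (2,3): pos 14,17 vel -2,4 -> not approaching (rel speed -6 <= 0)
Earliest collision: t=2 between 0 and 1

Answer: 2 0 1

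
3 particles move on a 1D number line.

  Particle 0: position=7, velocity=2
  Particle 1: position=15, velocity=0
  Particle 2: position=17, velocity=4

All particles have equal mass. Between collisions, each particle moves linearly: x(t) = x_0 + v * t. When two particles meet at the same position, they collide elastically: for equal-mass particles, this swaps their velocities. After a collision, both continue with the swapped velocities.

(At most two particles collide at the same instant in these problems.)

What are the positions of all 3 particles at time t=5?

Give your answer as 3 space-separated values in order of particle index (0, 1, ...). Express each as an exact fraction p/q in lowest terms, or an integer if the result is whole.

Answer: 15 17 37

Derivation:
Collision at t=4: particles 0 and 1 swap velocities; positions: p0=15 p1=15 p2=33; velocities now: v0=0 v1=2 v2=4
Advance to t=5 (no further collisions before then); velocities: v0=0 v1=2 v2=4; positions = 15 17 37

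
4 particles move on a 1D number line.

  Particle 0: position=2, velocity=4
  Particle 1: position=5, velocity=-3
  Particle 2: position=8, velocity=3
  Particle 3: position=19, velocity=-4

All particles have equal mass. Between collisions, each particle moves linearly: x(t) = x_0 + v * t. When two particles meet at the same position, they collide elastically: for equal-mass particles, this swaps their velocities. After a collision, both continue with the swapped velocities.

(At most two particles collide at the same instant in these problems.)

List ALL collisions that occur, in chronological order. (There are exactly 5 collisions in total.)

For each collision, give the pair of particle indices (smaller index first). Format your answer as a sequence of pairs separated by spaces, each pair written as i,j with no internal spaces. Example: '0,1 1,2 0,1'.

Answer: 0,1 2,3 1,2 2,3 0,1

Derivation:
Collision at t=3/7: particles 0 and 1 swap velocities; positions: p0=26/7 p1=26/7 p2=65/7 p3=121/7; velocities now: v0=-3 v1=4 v2=3 v3=-4
Collision at t=11/7: particles 2 and 3 swap velocities; positions: p0=2/7 p1=58/7 p2=89/7 p3=89/7; velocities now: v0=-3 v1=4 v2=-4 v3=3
Collision at t=17/8: particles 1 and 2 swap velocities; positions: p0=-11/8 p1=21/2 p2=21/2 p3=115/8; velocities now: v0=-3 v1=-4 v2=4 v3=3
Collision at t=6: particles 2 and 3 swap velocities; positions: p0=-13 p1=-5 p2=26 p3=26; velocities now: v0=-3 v1=-4 v2=3 v3=4
Collision at t=14: particles 0 and 1 swap velocities; positions: p0=-37 p1=-37 p2=50 p3=58; velocities now: v0=-4 v1=-3 v2=3 v3=4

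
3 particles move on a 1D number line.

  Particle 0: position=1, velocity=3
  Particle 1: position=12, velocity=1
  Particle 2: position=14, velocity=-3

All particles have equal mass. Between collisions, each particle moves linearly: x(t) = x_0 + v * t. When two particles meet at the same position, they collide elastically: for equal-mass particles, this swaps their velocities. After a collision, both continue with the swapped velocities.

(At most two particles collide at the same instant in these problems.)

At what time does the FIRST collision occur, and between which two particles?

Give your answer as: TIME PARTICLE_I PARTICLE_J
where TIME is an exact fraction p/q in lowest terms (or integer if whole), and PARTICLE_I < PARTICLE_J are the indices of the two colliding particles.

Answer: 1/2 1 2

Derivation:
Pair (0,1): pos 1,12 vel 3,1 -> gap=11, closing at 2/unit, collide at t=11/2
Pair (1,2): pos 12,14 vel 1,-3 -> gap=2, closing at 4/unit, collide at t=1/2
Earliest collision: t=1/2 between 1 and 2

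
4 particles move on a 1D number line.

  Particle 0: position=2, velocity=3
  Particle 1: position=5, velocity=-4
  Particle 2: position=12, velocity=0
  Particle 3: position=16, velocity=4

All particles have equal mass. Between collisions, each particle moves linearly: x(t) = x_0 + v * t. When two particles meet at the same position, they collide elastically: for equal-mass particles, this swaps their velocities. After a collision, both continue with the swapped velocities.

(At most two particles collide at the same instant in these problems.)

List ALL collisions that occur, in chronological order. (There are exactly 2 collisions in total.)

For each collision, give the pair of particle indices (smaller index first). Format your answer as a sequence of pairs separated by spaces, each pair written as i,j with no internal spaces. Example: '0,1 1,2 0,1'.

Collision at t=3/7: particles 0 and 1 swap velocities; positions: p0=23/7 p1=23/7 p2=12 p3=124/7; velocities now: v0=-4 v1=3 v2=0 v3=4
Collision at t=10/3: particles 1 and 2 swap velocities; positions: p0=-25/3 p1=12 p2=12 p3=88/3; velocities now: v0=-4 v1=0 v2=3 v3=4

Answer: 0,1 1,2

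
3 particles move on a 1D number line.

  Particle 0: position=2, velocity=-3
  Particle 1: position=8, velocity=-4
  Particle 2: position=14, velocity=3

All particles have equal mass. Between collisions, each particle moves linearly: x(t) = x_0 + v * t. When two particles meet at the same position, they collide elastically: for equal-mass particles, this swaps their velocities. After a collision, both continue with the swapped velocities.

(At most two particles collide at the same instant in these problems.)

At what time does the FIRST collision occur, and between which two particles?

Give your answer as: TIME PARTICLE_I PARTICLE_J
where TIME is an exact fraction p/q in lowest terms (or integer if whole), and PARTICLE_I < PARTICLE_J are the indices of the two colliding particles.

Answer: 6 0 1

Derivation:
Pair (0,1): pos 2,8 vel -3,-4 -> gap=6, closing at 1/unit, collide at t=6
Pair (1,2): pos 8,14 vel -4,3 -> not approaching (rel speed -7 <= 0)
Earliest collision: t=6 between 0 and 1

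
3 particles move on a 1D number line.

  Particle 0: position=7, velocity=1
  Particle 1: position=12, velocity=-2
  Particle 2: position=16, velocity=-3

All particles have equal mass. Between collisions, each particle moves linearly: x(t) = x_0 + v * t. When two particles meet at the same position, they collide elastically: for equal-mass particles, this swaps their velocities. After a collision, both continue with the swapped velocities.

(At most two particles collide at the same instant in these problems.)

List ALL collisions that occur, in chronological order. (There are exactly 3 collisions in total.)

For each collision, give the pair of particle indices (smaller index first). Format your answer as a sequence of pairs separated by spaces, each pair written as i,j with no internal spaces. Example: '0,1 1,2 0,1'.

Collision at t=5/3: particles 0 and 1 swap velocities; positions: p0=26/3 p1=26/3 p2=11; velocities now: v0=-2 v1=1 v2=-3
Collision at t=9/4: particles 1 and 2 swap velocities; positions: p0=15/2 p1=37/4 p2=37/4; velocities now: v0=-2 v1=-3 v2=1
Collision at t=4: particles 0 and 1 swap velocities; positions: p0=4 p1=4 p2=11; velocities now: v0=-3 v1=-2 v2=1

Answer: 0,1 1,2 0,1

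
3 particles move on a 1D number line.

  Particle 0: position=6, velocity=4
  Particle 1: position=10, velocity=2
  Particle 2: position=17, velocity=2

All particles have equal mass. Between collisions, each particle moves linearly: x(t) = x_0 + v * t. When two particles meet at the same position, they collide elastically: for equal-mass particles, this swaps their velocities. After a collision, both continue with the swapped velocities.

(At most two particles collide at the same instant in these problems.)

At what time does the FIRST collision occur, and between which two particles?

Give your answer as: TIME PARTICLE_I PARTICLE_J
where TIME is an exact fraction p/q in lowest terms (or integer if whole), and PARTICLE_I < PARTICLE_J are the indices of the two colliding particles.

Pair (0,1): pos 6,10 vel 4,2 -> gap=4, closing at 2/unit, collide at t=2
Pair (1,2): pos 10,17 vel 2,2 -> not approaching (rel speed 0 <= 0)
Earliest collision: t=2 between 0 and 1

Answer: 2 0 1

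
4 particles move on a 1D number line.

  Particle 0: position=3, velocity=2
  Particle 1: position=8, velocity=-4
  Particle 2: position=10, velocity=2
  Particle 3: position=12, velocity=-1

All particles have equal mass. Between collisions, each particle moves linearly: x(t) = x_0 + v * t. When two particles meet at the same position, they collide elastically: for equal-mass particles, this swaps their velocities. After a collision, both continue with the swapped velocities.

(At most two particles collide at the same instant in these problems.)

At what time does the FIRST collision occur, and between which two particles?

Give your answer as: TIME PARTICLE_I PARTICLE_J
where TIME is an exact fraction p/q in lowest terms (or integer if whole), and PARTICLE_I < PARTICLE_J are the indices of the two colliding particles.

Pair (0,1): pos 3,8 vel 2,-4 -> gap=5, closing at 6/unit, collide at t=5/6
Pair (1,2): pos 8,10 vel -4,2 -> not approaching (rel speed -6 <= 0)
Pair (2,3): pos 10,12 vel 2,-1 -> gap=2, closing at 3/unit, collide at t=2/3
Earliest collision: t=2/3 between 2 and 3

Answer: 2/3 2 3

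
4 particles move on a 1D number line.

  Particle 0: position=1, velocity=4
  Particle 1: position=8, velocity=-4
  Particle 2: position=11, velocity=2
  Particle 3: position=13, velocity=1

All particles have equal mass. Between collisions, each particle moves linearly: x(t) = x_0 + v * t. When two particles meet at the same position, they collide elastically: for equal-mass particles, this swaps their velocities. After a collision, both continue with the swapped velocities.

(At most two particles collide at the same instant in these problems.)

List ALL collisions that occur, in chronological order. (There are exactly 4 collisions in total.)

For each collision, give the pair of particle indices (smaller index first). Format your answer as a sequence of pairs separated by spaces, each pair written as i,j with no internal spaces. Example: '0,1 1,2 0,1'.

Collision at t=7/8: particles 0 and 1 swap velocities; positions: p0=9/2 p1=9/2 p2=51/4 p3=111/8; velocities now: v0=-4 v1=4 v2=2 v3=1
Collision at t=2: particles 2 and 3 swap velocities; positions: p0=0 p1=9 p2=15 p3=15; velocities now: v0=-4 v1=4 v2=1 v3=2
Collision at t=4: particles 1 and 2 swap velocities; positions: p0=-8 p1=17 p2=17 p3=19; velocities now: v0=-4 v1=1 v2=4 v3=2
Collision at t=5: particles 2 and 3 swap velocities; positions: p0=-12 p1=18 p2=21 p3=21; velocities now: v0=-4 v1=1 v2=2 v3=4

Answer: 0,1 2,3 1,2 2,3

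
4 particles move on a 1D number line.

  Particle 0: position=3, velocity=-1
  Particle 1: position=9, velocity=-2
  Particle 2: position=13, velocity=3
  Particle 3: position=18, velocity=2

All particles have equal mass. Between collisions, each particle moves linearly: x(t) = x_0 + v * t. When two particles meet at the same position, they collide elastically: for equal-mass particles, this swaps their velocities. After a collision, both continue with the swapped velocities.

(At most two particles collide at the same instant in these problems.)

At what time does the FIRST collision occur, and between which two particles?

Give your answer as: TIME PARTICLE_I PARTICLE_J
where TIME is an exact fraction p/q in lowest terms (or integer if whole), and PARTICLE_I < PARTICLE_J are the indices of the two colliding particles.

Answer: 5 2 3

Derivation:
Pair (0,1): pos 3,9 vel -1,-2 -> gap=6, closing at 1/unit, collide at t=6
Pair (1,2): pos 9,13 vel -2,3 -> not approaching (rel speed -5 <= 0)
Pair (2,3): pos 13,18 vel 3,2 -> gap=5, closing at 1/unit, collide at t=5
Earliest collision: t=5 between 2 and 3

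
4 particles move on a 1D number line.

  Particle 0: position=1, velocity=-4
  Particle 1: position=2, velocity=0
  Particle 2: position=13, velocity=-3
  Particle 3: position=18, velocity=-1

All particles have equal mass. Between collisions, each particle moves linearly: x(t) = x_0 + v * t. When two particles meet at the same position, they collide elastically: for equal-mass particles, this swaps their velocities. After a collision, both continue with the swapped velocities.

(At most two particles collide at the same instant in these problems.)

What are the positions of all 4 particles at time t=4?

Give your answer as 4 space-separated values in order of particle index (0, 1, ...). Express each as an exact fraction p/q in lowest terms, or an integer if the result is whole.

Collision at t=11/3: particles 1 and 2 swap velocities; positions: p0=-41/3 p1=2 p2=2 p3=43/3; velocities now: v0=-4 v1=-3 v2=0 v3=-1
Advance to t=4 (no further collisions before then); velocities: v0=-4 v1=-3 v2=0 v3=-1; positions = -15 1 2 14

Answer: -15 1 2 14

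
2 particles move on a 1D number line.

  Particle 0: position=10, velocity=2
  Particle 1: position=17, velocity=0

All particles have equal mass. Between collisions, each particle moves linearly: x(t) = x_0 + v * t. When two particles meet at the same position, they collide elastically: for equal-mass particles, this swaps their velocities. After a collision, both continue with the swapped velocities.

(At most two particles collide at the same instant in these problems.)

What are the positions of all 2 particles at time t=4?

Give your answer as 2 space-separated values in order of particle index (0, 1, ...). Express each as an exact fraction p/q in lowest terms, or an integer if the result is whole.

Answer: 17 18

Derivation:
Collision at t=7/2: particles 0 and 1 swap velocities; positions: p0=17 p1=17; velocities now: v0=0 v1=2
Advance to t=4 (no further collisions before then); velocities: v0=0 v1=2; positions = 17 18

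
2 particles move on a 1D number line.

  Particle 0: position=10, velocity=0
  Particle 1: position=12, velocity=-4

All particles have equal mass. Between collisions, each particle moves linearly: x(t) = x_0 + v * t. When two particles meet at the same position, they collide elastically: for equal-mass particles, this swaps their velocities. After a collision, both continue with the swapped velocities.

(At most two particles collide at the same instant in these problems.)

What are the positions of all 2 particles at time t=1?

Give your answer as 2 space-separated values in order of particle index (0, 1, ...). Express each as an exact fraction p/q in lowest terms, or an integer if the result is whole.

Answer: 8 10

Derivation:
Collision at t=1/2: particles 0 and 1 swap velocities; positions: p0=10 p1=10; velocities now: v0=-4 v1=0
Advance to t=1 (no further collisions before then); velocities: v0=-4 v1=0; positions = 8 10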